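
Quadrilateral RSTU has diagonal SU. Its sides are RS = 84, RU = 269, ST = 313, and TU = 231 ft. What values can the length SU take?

From triangle RSU: |84 − 269| < SU < 84 + 269, i.e. 185 < SU < 353.
From triangle TSU: 82 < SU < 544.
Both must hold, so SU lies in the intersection.

185 < SU < 353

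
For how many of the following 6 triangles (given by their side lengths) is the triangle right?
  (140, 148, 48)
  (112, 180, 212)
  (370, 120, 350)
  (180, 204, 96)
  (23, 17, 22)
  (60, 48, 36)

(140,148,48): 48²+140² = 21904 = 148² → right
(112,180,212): 112²+180² = 44944 = 212² → right
(370,120,350): 120²+350² = 136900 = 370² → right
(180,204,96): 96²+180² = 41616 = 204² → right
(23,17,22): 17²+22² = 773 > 529 = 23² → acute
(60,48,36): 36²+48² = 3600 = 60² → right
5 of the 6 are right.

5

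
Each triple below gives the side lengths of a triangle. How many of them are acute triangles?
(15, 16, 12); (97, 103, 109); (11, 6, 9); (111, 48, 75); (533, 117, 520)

2

(15,16,12): 12²+15² = 369 > 256 = 16² → acute
(97,103,109): 97²+103² = 20018 > 11881 = 109² → acute
(11,6,9): 6²+9² = 117 < 121 = 11² → obtuse
(111,48,75): 48²+75² = 7929 < 12321 = 111² → obtuse
(533,117,520): 117²+520² = 284089 = 533² → right
2 of the 5 are acute.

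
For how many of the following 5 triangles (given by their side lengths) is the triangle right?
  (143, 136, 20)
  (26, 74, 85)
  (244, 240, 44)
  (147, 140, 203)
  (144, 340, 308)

3

(143,136,20): 20²+136² = 18896 < 20449 = 143² → obtuse
(26,74,85): 26²+74² = 6152 < 7225 = 85² → obtuse
(244,240,44): 44²+240² = 59536 = 244² → right
(147,140,203): 140²+147² = 41209 = 203² → right
(144,340,308): 144²+308² = 115600 = 340² → right
3 of the 5 are right.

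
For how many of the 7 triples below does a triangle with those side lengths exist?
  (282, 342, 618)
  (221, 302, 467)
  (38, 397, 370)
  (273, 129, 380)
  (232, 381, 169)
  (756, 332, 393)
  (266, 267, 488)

6

(282,342,618): 282+342 > 618 → valid
(221,302,467): 221+302 > 467 → valid
(38,370,397): 38+370 > 397 → valid
(129,273,380): 129+273 > 380 → valid
(169,232,381): 169+232 > 381 → valid
(332,393,756): 332+393 ≤ 756 → not valid
(266,267,488): 266+267 > 488 → valid
6 of the 7 triples form a triangle.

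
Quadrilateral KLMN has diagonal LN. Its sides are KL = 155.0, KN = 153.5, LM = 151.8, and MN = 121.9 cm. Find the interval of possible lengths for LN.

29.9 < LN < 273.7

From triangle KLN: |155.0 − 153.5| < LN < 155.0 + 153.5, i.e. 1.5 < LN < 308.5.
From triangle MLN: 29.9 < LN < 273.7.
Both must hold, so LN lies in the intersection.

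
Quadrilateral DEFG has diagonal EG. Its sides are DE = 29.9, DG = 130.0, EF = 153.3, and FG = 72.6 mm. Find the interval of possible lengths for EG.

From triangle DEG: |29.9 − 130.0| < EG < 29.9 + 130.0, i.e. 100.1 < EG < 159.9.
From triangle FEG: 80.7 < EG < 225.9.
Both must hold, so EG lies in the intersection.

100.1 < EG < 159.9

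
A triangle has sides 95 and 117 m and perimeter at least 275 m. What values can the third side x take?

63 ≤ x < 212 m

Triangle inequality alone gives 22 < x < 212.
The perimeter condition gives x ≥ 275 − 95 − 117 = 63.
Intersecting the two: 63 ≤ x < 212.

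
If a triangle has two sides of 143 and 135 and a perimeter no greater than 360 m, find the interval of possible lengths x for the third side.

Triangle inequality alone gives 8 < x < 278.
The perimeter condition gives x ≤ 360 − 143 − 135 = 82.
Intersecting the two: 8 < x ≤ 82.

8 < x ≤ 82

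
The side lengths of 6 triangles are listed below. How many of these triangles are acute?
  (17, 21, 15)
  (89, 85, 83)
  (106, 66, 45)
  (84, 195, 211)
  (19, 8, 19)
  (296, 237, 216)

5

(17,21,15): 15²+17² = 514 > 441 = 21² → acute
(89,85,83): 83²+85² = 14114 > 7921 = 89² → acute
(106,66,45): 45²+66² = 6381 < 11236 = 106² → obtuse
(84,195,211): 84²+195² = 45081 > 44521 = 211² → acute
(19,8,19): 8²+19² = 425 > 361 = 19² → acute
(296,237,216): 216²+237² = 102825 > 87616 = 296² → acute
5 of the 6 are acute.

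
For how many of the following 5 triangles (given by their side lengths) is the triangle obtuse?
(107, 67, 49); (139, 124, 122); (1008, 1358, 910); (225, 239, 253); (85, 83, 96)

(107,67,49): 49²+67² = 6890 < 11449 = 107² → obtuse
(139,124,122): 122²+124² = 30260 > 19321 = 139² → acute
(1008,1358,910): 910²+1008² = 1844164 = 1358² → right
(225,239,253): 225²+239² = 107746 > 64009 = 253² → acute
(85,83,96): 83²+85² = 14114 > 9216 = 96² → acute
1 of the 5 is obtuse.

1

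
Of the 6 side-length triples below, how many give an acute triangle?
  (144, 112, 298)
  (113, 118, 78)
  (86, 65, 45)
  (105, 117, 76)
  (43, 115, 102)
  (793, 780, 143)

(144,112,298): 112+144 ≤ 298, not a triangle
(113,118,78): 78²+113² = 18853 > 13924 = 118² → acute
(86,65,45): 45²+65² = 6250 < 7396 = 86² → obtuse
(105,117,76): 76²+105² = 16801 > 13689 = 117² → acute
(43,115,102): 43²+102² = 12253 < 13225 = 115² → obtuse
(793,780,143): 143²+780² = 628849 = 793² → right
2 of the 6 are acute.

2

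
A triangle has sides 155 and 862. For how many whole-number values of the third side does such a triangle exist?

The third side lies in the open interval (707, 1017).
Integers from 708 to 1016 inclusive: 1016 − 708 + 1 = 309.

309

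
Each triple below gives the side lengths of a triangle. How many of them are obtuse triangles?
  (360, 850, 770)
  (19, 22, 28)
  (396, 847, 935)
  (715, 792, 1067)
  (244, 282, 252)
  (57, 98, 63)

(360,850,770): 360²+770² = 722500 = 850² → right
(19,22,28): 19²+22² = 845 > 784 = 28² → acute
(396,847,935): 396²+847² = 874225 = 935² → right
(715,792,1067): 715²+792² = 1138489 = 1067² → right
(244,282,252): 244²+252² = 123040 > 79524 = 282² → acute
(57,98,63): 57²+63² = 7218 < 9604 = 98² → obtuse
1 of the 6 is obtuse.

1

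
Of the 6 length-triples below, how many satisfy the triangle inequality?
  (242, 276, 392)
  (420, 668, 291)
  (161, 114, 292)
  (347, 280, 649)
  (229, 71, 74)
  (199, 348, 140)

2

(242,276,392): 242+276 > 392 → valid
(291,420,668): 291+420 > 668 → valid
(114,161,292): 114+161 ≤ 292 → not valid
(280,347,649): 280+347 ≤ 649 → not valid
(71,74,229): 71+74 ≤ 229 → not valid
(140,199,348): 140+199 ≤ 348 → not valid
2 of the 6 triples form a triangle.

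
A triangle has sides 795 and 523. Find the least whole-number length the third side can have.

273

The third side must be strictly greater than |795 − 523| = 272.
The smallest integer above 272 is 273.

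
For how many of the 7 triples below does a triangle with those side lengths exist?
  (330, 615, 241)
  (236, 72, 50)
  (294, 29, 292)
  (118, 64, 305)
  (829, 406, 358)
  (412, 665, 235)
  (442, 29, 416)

(241,330,615): 241+330 ≤ 615 → not valid
(50,72,236): 50+72 ≤ 236 → not valid
(29,292,294): 29+292 > 294 → valid
(64,118,305): 64+118 ≤ 305 → not valid
(358,406,829): 358+406 ≤ 829 → not valid
(235,412,665): 235+412 ≤ 665 → not valid
(29,416,442): 29+416 > 442 → valid
2 of the 7 triples form a triangle.

2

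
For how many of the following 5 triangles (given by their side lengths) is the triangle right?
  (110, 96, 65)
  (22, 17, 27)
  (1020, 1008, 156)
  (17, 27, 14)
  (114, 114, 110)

(110,96,65): 65²+96² = 13441 > 12100 = 110² → acute
(22,17,27): 17²+22² = 773 > 729 = 27² → acute
(1020,1008,156): 156²+1008² = 1040400 = 1020² → right
(17,27,14): 14²+17² = 485 < 729 = 27² → obtuse
(114,114,110): 110²+114² = 25096 > 12996 = 114² → acute
1 of the 5 is right.

1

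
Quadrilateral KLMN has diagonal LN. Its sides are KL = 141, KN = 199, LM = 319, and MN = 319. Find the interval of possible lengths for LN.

From triangle KLN: |141 − 199| < LN < 141 + 199, i.e. 58 < LN < 340.
From triangle MLN: 0 < LN < 638.
Both must hold, so LN lies in the intersection.

58 < LN < 340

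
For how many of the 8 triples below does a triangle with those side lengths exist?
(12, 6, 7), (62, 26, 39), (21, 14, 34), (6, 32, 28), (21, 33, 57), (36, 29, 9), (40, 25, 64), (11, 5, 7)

(6,7,12): 6+7 > 12 → valid
(26,39,62): 26+39 > 62 → valid
(14,21,34): 14+21 > 34 → valid
(6,28,32): 6+28 > 32 → valid
(21,33,57): 21+33 ≤ 57 → not valid
(9,29,36): 9+29 > 36 → valid
(25,40,64): 25+40 > 64 → valid
(5,7,11): 5+7 > 11 → valid
7 of the 8 triples form a triangle.

7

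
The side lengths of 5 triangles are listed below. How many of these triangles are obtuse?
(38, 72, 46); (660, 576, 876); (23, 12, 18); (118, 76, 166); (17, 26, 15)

(38,72,46): 38²+46² = 3560 < 5184 = 72² → obtuse
(660,576,876): 576²+660² = 767376 = 876² → right
(23,12,18): 12²+18² = 468 < 529 = 23² → obtuse
(118,76,166): 76²+118² = 19700 < 27556 = 166² → obtuse
(17,26,15): 15²+17² = 514 < 676 = 26² → obtuse
4 of the 5 are obtuse.

4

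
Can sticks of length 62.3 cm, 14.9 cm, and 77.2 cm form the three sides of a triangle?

No

The two shorter sides sum to 77.2, exactly equal to the longest side 77.2.
That gives only a degenerate (flat) triangle — the inequality must be strict.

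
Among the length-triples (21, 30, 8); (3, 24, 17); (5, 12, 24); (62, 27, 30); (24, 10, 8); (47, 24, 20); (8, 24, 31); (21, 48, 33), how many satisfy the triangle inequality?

2

(8,21,30): 8+21 ≤ 30 → not valid
(3,17,24): 3+17 ≤ 24 → not valid
(5,12,24): 5+12 ≤ 24 → not valid
(27,30,62): 27+30 ≤ 62 → not valid
(8,10,24): 8+10 ≤ 24 → not valid
(20,24,47): 20+24 ≤ 47 → not valid
(8,24,31): 8+24 > 31 → valid
(21,33,48): 21+33 > 48 → valid
2 of the 8 triples form a triangle.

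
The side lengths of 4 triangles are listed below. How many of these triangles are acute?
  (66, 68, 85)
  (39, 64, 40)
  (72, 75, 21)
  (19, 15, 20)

(66,68,85): 66²+68² = 8980 > 7225 = 85² → acute
(39,64,40): 39²+40² = 3121 < 4096 = 64² → obtuse
(72,75,21): 21²+72² = 5625 = 75² → right
(19,15,20): 15²+19² = 586 > 400 = 20² → acute
2 of the 4 are acute.

2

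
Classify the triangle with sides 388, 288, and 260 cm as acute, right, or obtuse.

right

Compare the square of the longest side to the sum of squares of the other two: 260² + 288² = 150544 = 388².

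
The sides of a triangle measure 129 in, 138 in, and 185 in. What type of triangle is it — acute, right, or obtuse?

acute

Compare the square of the longest side to the sum of squares of the other two: 129² + 138² = 35685 > 34225 = 185².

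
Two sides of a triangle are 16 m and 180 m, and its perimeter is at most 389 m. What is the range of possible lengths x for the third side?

Triangle inequality alone gives 164 < x < 196.
The perimeter condition gives x ≤ 389 − 16 − 180 = 193.
Intersecting the two: 164 < x ≤ 193.

164 < x ≤ 193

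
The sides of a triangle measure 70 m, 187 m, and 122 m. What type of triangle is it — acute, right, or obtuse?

obtuse

Compare the square of the longest side to the sum of squares of the other two: 70² + 122² = 19784 < 34969 = 187².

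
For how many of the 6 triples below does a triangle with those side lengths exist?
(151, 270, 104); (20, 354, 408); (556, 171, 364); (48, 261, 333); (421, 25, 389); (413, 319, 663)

1

(104,151,270): 104+151 ≤ 270 → not valid
(20,354,408): 20+354 ≤ 408 → not valid
(171,364,556): 171+364 ≤ 556 → not valid
(48,261,333): 48+261 ≤ 333 → not valid
(25,389,421): 25+389 ≤ 421 → not valid
(319,413,663): 319+413 > 663 → valid
1 of the 6 triples forms a triangle.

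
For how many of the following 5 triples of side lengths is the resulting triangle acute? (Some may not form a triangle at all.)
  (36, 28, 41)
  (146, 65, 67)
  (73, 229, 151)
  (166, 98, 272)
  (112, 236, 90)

1

(36,28,41): 28²+36² = 2080 > 1681 = 41² → acute
(146,65,67): 65+67 ≤ 146, not a triangle
(73,229,151): 73+151 ≤ 229, not a triangle
(166,98,272): 98+166 ≤ 272, not a triangle
(112,236,90): 90+112 ≤ 236, not a triangle
1 of the 5 is acute.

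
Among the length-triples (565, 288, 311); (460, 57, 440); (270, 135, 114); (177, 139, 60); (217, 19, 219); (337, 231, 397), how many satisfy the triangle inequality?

5

(288,311,565): 288+311 > 565 → valid
(57,440,460): 57+440 > 460 → valid
(114,135,270): 114+135 ≤ 270 → not valid
(60,139,177): 60+139 > 177 → valid
(19,217,219): 19+217 > 219 → valid
(231,337,397): 231+337 > 397 → valid
5 of the 6 triples form a triangle.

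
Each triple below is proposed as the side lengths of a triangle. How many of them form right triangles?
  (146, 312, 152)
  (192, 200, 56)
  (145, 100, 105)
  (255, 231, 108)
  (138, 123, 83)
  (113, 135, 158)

(146,312,152): 146+152 ≤ 312, not a triangle
(192,200,56): 56²+192² = 40000 = 200² → right
(145,100,105): 100²+105² = 21025 = 145² → right
(255,231,108): 108²+231² = 65025 = 255² → right
(138,123,83): 83²+123² = 22018 > 19044 = 138² → acute
(113,135,158): 113²+135² = 30994 > 24964 = 158² → acute
3 of the 6 are right.

3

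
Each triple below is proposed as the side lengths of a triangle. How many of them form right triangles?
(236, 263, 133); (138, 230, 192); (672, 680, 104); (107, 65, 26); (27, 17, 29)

1

(236,263,133): 133²+236² = 73385 > 69169 = 263² → acute
(138,230,192): 138²+192² = 55908 > 52900 = 230² → acute
(672,680,104): 104²+672² = 462400 = 680² → right
(107,65,26): 26+65 ≤ 107, not a triangle
(27,17,29): 17²+27² = 1018 > 841 = 29² → acute
1 of the 5 is right.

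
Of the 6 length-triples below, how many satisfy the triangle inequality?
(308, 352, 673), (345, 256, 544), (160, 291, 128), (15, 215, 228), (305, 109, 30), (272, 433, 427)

(308,352,673): 308+352 ≤ 673 → not valid
(256,345,544): 256+345 > 544 → valid
(128,160,291): 128+160 ≤ 291 → not valid
(15,215,228): 15+215 > 228 → valid
(30,109,305): 30+109 ≤ 305 → not valid
(272,427,433): 272+427 > 433 → valid
3 of the 6 triples form a triangle.

3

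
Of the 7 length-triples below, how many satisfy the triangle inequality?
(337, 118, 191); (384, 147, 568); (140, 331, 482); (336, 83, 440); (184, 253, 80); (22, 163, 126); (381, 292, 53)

(118,191,337): 118+191 ≤ 337 → not valid
(147,384,568): 147+384 ≤ 568 → not valid
(140,331,482): 140+331 ≤ 482 → not valid
(83,336,440): 83+336 ≤ 440 → not valid
(80,184,253): 80+184 > 253 → valid
(22,126,163): 22+126 ≤ 163 → not valid
(53,292,381): 53+292 ≤ 381 → not valid
1 of the 7 triples forms a triangle.

1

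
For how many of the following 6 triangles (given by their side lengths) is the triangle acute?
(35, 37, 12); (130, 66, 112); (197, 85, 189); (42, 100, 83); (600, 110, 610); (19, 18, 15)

2

(35,37,12): 12²+35² = 1369 = 37² → right
(130,66,112): 66²+112² = 16900 = 130² → right
(197,85,189): 85²+189² = 42946 > 38809 = 197² → acute
(42,100,83): 42²+83² = 8653 < 10000 = 100² → obtuse
(600,110,610): 110²+600² = 372100 = 610² → right
(19,18,15): 15²+18² = 549 > 361 = 19² → acute
2 of the 6 are acute.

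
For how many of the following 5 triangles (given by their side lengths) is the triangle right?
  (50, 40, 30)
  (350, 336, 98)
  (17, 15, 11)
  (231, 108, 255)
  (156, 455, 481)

(50,40,30): 30²+40² = 2500 = 50² → right
(350,336,98): 98²+336² = 122500 = 350² → right
(17,15,11): 11²+15² = 346 > 289 = 17² → acute
(231,108,255): 108²+231² = 65025 = 255² → right
(156,455,481): 156²+455² = 231361 = 481² → right
4 of the 5 are right.

4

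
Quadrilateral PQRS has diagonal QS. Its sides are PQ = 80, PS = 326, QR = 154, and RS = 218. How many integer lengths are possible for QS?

125

From triangle PQS: 246 < QS < 406.
From triangle RQS: 64 < QS < 372.
Intersection: 246 < QS < 372, so integers 247 through 371: 125 values.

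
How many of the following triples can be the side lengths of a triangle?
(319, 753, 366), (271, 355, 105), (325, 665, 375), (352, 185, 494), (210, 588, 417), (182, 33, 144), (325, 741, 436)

(319,366,753): 319+366 ≤ 753 → not valid
(105,271,355): 105+271 > 355 → valid
(325,375,665): 325+375 > 665 → valid
(185,352,494): 185+352 > 494 → valid
(210,417,588): 210+417 > 588 → valid
(33,144,182): 33+144 ≤ 182 → not valid
(325,436,741): 325+436 > 741 → valid
5 of the 7 triples form a triangle.

5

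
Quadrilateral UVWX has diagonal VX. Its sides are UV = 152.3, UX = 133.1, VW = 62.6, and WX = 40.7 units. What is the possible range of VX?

21.9 < VX < 103.3

From triangle UVX: |152.3 − 133.1| < VX < 152.3 + 133.1, i.e. 19.2 < VX < 285.4.
From triangle WVX: 21.9 < VX < 103.3.
Both must hold, so VX lies in the intersection.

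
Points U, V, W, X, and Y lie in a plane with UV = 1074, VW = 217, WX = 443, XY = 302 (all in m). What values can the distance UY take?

112 ≤ UY ≤ 2036 m

The maximum is all hops collinear in one direction: 1074 + 217 + 443 + 302 = 2036.
The longest hop is 1074; the others sum to 962. Folding the others back against it leaves at least 1074 − 962 = 112.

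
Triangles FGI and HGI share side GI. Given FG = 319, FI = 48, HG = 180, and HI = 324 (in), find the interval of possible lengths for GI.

From triangle FGI: |319 − 48| < GI < 319 + 48, i.e. 271 < GI < 367.
From triangle HGI: 144 < GI < 504.
Both must hold, so GI lies in the intersection.

271 < GI < 367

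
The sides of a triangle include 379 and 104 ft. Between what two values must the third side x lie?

275 < x < 483 (ft)

By the triangle inequality, x must be less than 379 + 104 = 483 and greater than |379 − 104| = 275.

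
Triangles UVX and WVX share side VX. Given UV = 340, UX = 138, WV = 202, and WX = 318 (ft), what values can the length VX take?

From triangle UVX: |340 − 138| < VX < 340 + 138, i.e. 202 < VX < 478.
From triangle WVX: 116 < VX < 520.
Both must hold, so VX lies in the intersection.

202 < VX < 478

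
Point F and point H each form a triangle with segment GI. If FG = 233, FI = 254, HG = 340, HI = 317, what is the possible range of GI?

23 < GI < 487

From triangle FGI: |233 − 254| < GI < 233 + 254, i.e. 21 < GI < 487.
From triangle HGI: 23 < GI < 657.
Both must hold, so GI lies in the intersection.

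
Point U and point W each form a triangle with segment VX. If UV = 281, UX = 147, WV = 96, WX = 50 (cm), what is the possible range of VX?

134 < VX < 146

From triangle UVX: |281 − 147| < VX < 281 + 147, i.e. 134 < VX < 428.
From triangle WVX: 46 < VX < 146.
Both must hold, so VX lies in the intersection.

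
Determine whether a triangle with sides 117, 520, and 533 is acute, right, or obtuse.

right

Compare the square of the longest side to the sum of squares of the other two: 117² + 520² = 284089 = 533².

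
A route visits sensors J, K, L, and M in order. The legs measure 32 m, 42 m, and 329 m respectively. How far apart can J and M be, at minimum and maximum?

The maximum is all hops collinear in one direction: 32 + 42 + 329 = 403.
The longest hop is 329; the others sum to 74. Folding the others back against it leaves at least 329 − 74 = 255.

255 ≤ JM ≤ 403 m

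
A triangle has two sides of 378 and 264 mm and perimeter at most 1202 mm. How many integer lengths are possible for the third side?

446

Triangle inequality: 114 < x < 642. Perimeter ≤ 1202 gives x ≤ 1202 − 378 − 264 = 560.
So 114 < x ≤ 560; integers 115 through 560: 446 values.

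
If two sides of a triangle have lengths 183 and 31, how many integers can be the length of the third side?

The third side lies in the open interval (152, 214).
Integers from 153 to 213 inclusive: 213 − 153 + 1 = 61.

61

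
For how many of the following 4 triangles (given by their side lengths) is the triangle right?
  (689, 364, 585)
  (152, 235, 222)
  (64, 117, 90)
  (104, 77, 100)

1

(689,364,585): 364²+585² = 474721 = 689² → right
(152,235,222): 152²+222² = 72388 > 55225 = 235² → acute
(64,117,90): 64²+90² = 12196 < 13689 = 117² → obtuse
(104,77,100): 77²+100² = 15929 > 10816 = 104² → acute
1 of the 4 is right.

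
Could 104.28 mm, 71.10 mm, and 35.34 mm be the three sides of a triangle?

The longest side is 104.28, and the other two sum to 106.44.
Since 106.44 > 104.28, the triangle inequality holds.

Yes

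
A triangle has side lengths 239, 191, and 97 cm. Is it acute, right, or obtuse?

obtuse

Compare the square of the longest side to the sum of squares of the other two: 97² + 191² = 45890 < 57121 = 239².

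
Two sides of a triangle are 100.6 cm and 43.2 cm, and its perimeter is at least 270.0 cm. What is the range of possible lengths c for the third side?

126.2 ≤ c < 143.8 cm

Triangle inequality alone gives 57.4 < c < 143.8.
The perimeter condition gives c ≥ 270.0 − 100.6 − 43.2 = 126.2.
Intersecting the two: 126.2 ≤ c < 143.8.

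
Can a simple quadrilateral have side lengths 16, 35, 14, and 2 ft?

For a quadrilateral, each side must be shorter than the sum of the others.
Here the longest side is 35, but the remaining 3 sides sum to only 32.

No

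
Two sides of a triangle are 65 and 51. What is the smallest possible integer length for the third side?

15

The third side must be strictly greater than |65 − 51| = 14.
The smallest integer above 14 is 15.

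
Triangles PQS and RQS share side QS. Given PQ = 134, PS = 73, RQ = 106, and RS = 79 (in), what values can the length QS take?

61 < QS < 185

From triangle PQS: |134 − 73| < QS < 134 + 73, i.e. 61 < QS < 207.
From triangle RQS: 27 < QS < 185.
Both must hold, so QS lies in the intersection.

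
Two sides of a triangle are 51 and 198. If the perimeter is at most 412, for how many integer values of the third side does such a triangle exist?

Triangle inequality: 147 < x < 249. Perimeter ≤ 412 gives x ≤ 412 − 51 − 198 = 163.
So 147 < x ≤ 163; integers 148 through 163: 16 values.

16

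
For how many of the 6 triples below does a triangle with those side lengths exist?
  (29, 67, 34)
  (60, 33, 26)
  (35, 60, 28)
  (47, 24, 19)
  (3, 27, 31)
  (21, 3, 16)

1

(29,34,67): 29+34 ≤ 67 → not valid
(26,33,60): 26+33 ≤ 60 → not valid
(28,35,60): 28+35 > 60 → valid
(19,24,47): 19+24 ≤ 47 → not valid
(3,27,31): 3+27 ≤ 31 → not valid
(3,16,21): 3+16 ≤ 21 → not valid
1 of the 6 triples forms a triangle.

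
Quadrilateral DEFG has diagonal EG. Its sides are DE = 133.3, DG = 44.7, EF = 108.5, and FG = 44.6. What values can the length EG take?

From triangle DEG: |133.3 − 44.7| < EG < 133.3 + 44.7, i.e. 88.6 < EG < 178.0.
From triangle FEG: 63.9 < EG < 153.1.
Both must hold, so EG lies in the intersection.

88.6 < EG < 153.1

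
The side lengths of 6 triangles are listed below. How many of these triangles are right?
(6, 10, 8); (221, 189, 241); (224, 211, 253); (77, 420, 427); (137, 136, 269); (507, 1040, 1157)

3

(6,10,8): 6²+8² = 100 = 10² → right
(221,189,241): 189²+221² = 84562 > 58081 = 241² → acute
(224,211,253): 211²+224² = 94697 > 64009 = 253² → acute
(77,420,427): 77²+420² = 182329 = 427² → right
(137,136,269): 136²+137² = 37265 < 72361 = 269² → obtuse
(507,1040,1157): 507²+1040² = 1338649 = 1157² → right
3 of the 6 are right.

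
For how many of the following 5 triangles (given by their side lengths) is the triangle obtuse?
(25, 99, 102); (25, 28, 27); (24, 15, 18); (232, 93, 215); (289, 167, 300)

(25,99,102): 25²+99² = 10426 > 10404 = 102² → acute
(25,28,27): 25²+27² = 1354 > 784 = 28² → acute
(24,15,18): 15²+18² = 549 < 576 = 24² → obtuse
(232,93,215): 93²+215² = 54874 > 53824 = 232² → acute
(289,167,300): 167²+289² = 111410 > 90000 = 300² → acute
1 of the 5 is obtuse.

1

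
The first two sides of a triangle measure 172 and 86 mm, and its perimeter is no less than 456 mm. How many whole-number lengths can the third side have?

60

Triangle inequality: 86 < x < 258. Perimeter ≥ 456 gives x ≥ 456 − 172 − 86 = 198.
So 198 ≤ x < 258; integers 198 through 257: 60 values.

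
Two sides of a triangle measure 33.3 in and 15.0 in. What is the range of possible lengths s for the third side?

By the triangle inequality, s must be less than 33.3 + 15.0 = 48.3 and greater than |33.3 − 15.0| = 18.3.

18.3 < s < 48.3 (in)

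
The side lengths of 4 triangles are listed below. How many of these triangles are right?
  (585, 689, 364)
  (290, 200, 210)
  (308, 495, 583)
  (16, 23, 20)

3

(585,689,364): 364²+585² = 474721 = 689² → right
(290,200,210): 200²+210² = 84100 = 290² → right
(308,495,583): 308²+495² = 339889 = 583² → right
(16,23,20): 16²+20² = 656 > 529 = 23² → acute
3 of the 4 are right.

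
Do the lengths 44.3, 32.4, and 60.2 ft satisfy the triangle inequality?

The longest side is 60.2, and the other two sum to 76.7.
Since 76.7 > 60.2, the triangle inequality holds.

Yes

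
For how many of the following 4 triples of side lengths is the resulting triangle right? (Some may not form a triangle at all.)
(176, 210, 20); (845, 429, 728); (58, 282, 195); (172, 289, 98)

1

(176,210,20): 20+176 ≤ 210, not a triangle
(845,429,728): 429²+728² = 714025 = 845² → right
(58,282,195): 58+195 ≤ 282, not a triangle
(172,289,98): 98+172 ≤ 289, not a triangle
1 of the 4 is right.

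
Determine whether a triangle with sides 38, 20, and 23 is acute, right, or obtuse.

obtuse

Compare the square of the longest side to the sum of squares of the other two: 20² + 23² = 929 < 1444 = 38².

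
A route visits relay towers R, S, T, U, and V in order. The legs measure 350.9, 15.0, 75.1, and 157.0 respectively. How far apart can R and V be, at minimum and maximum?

The maximum is all hops collinear in one direction: 350.9 + 15.0 + 75.1 + 157.0 = 598.0.
The longest hop is 350.9; the others sum to 247.1. Folding the others back against it leaves at least 350.9 − 247.1 = 103.8.

103.8 ≤ RV ≤ 598.0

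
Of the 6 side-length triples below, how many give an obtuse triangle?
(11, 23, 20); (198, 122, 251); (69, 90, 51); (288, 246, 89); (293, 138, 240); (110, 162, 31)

(11,23,20): 11²+20² = 521 < 529 = 23² → obtuse
(198,122,251): 122²+198² = 54088 < 63001 = 251² → obtuse
(69,90,51): 51²+69² = 7362 < 8100 = 90² → obtuse
(288,246,89): 89²+246² = 68437 < 82944 = 288² → obtuse
(293,138,240): 138²+240² = 76644 < 85849 = 293² → obtuse
(110,162,31): 31+110 ≤ 162, not a triangle
5 of the 6 are obtuse.

5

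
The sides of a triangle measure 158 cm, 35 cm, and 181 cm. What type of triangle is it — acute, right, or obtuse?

Compare the square of the longest side to the sum of squares of the other two: 35² + 158² = 26189 < 32761 = 181².

obtuse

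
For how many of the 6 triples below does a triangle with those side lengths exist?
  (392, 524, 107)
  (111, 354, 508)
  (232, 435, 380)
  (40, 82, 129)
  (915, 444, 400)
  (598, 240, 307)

(107,392,524): 107+392 ≤ 524 → not valid
(111,354,508): 111+354 ≤ 508 → not valid
(232,380,435): 232+380 > 435 → valid
(40,82,129): 40+82 ≤ 129 → not valid
(400,444,915): 400+444 ≤ 915 → not valid
(240,307,598): 240+307 ≤ 598 → not valid
1 of the 6 triples forms a triangle.

1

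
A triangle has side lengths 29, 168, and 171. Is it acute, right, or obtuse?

obtuse

Compare the square of the longest side to the sum of squares of the other two: 29² + 168² = 29065 < 29241 = 171².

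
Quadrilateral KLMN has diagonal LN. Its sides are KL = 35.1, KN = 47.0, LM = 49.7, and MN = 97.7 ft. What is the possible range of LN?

48.0 < LN < 82.1

From triangle KLN: |35.1 − 47.0| < LN < 35.1 + 47.0, i.e. 11.9 < LN < 82.1.
From triangle MLN: 48.0 < LN < 147.4.
Both must hold, so LN lies in the intersection.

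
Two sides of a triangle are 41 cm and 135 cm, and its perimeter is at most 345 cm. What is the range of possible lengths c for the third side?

94 < c ≤ 169

Triangle inequality alone gives 94 < c < 176.
The perimeter condition gives c ≤ 345 − 41 − 135 = 169.
Intersecting the two: 94 < c ≤ 169.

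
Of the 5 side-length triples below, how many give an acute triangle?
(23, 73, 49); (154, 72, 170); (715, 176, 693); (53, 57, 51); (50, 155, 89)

(23,73,49): 23+49 ≤ 73, not a triangle
(154,72,170): 72²+154² = 28900 = 170² → right
(715,176,693): 176²+693² = 511225 = 715² → right
(53,57,51): 51²+53² = 5410 > 3249 = 57² → acute
(50,155,89): 50+89 ≤ 155, not a triangle
1 of the 5 is acute.

1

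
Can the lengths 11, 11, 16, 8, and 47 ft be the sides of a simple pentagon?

No

For a pentagon, each side must be shorter than the sum of the others.
Here the longest side is 47, but the remaining 4 sides sum to only 46.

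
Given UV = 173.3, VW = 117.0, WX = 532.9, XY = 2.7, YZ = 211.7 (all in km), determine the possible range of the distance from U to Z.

28.2 ≤ UZ ≤ 1037.6 km

The maximum is all hops collinear in one direction: 173.3 + 117.0 + 532.9 + 2.7 + 211.7 = 1037.6.
The longest hop is 532.9; the others sum to 504.7. Folding the others back against it leaves at least 532.9 − 504.7 = 28.2.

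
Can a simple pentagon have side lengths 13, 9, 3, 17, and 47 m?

For a pentagon, each side must be shorter than the sum of the others.
Here the longest side is 47, but the remaining 4 sides sum to only 42.

No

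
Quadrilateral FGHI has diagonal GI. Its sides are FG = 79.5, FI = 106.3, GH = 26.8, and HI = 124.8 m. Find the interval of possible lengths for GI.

98.0 < GI < 151.6

From triangle FGI: |79.5 − 106.3| < GI < 79.5 + 106.3, i.e. 26.8 < GI < 185.8.
From triangle HGI: 98.0 < GI < 151.6.
Both must hold, so GI lies in the intersection.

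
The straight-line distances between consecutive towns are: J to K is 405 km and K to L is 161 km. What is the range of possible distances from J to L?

By the triangle inequality, |405 − 161| ≤ JL ≤ 405 + 161.

244 ≤ JL ≤ 566 km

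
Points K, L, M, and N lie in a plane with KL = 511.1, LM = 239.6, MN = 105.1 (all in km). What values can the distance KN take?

The maximum is all hops collinear in one direction: 511.1 + 239.6 + 105.1 = 855.8.
The longest hop is 511.1; the others sum to 344.7. Folding the others back against it leaves at least 511.1 − 344.7 = 166.4.

166.4 ≤ KN ≤ 855.8 km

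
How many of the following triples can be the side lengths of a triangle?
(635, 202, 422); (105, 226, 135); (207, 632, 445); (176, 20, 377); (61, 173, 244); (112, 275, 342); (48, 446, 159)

(202,422,635): 202+422 ≤ 635 → not valid
(105,135,226): 105+135 > 226 → valid
(207,445,632): 207+445 > 632 → valid
(20,176,377): 20+176 ≤ 377 → not valid
(61,173,244): 61+173 ≤ 244 → not valid
(112,275,342): 112+275 > 342 → valid
(48,159,446): 48+159 ≤ 446 → not valid
3 of the 7 triples form a triangle.

3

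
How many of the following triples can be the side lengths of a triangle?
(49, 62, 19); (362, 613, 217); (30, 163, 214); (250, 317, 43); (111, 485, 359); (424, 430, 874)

1

(19,49,62): 19+49 > 62 → valid
(217,362,613): 217+362 ≤ 613 → not valid
(30,163,214): 30+163 ≤ 214 → not valid
(43,250,317): 43+250 ≤ 317 → not valid
(111,359,485): 111+359 ≤ 485 → not valid
(424,430,874): 424+430 ≤ 874 → not valid
1 of the 6 triples forms a triangle.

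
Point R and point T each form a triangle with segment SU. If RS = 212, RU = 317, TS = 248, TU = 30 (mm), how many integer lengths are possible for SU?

59

From triangle RSU: 105 < SU < 529.
From triangle TSU: 218 < SU < 278.
Intersection: 218 < SU < 278, so integers 219 through 277: 59 values.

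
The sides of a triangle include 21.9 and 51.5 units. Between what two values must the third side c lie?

29.6 < c < 73.4

By the triangle inequality, c must be less than 21.9 + 51.5 = 73.4 and greater than |21.9 − 51.5| = 29.6.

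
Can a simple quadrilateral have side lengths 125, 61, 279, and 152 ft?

A quadrilateral exists iff every side is shorter than the sum of the others — equivalently, the longest side is less than the sum of the rest.
Longest side 279 < 338 (sum of the remaining 3), so yes.

Yes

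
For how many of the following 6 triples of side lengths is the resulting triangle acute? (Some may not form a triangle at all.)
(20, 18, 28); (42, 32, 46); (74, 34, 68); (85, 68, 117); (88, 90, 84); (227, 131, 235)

4

(20,18,28): 18²+20² = 724 < 784 = 28² → obtuse
(42,32,46): 32²+42² = 2788 > 2116 = 46² → acute
(74,34,68): 34²+68² = 5780 > 5476 = 74² → acute
(85,68,117): 68²+85² = 11849 < 13689 = 117² → obtuse
(88,90,84): 84²+88² = 14800 > 8100 = 90² → acute
(227,131,235): 131²+227² = 68690 > 55225 = 235² → acute
4 of the 6 are acute.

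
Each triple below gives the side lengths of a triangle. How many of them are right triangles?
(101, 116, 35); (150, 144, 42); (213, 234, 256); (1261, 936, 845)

(101,116,35): 35²+101² = 11426 < 13456 = 116² → obtuse
(150,144,42): 42²+144² = 22500 = 150² → right
(213,234,256): 213²+234² = 100125 > 65536 = 256² → acute
(1261,936,845): 845²+936² = 1590121 = 1261² → right
2 of the 4 are right.

2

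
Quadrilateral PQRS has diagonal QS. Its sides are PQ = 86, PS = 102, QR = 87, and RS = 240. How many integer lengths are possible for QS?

From triangle PQS: 16 < QS < 188.
From triangle RQS: 153 < QS < 327.
Intersection: 153 < QS < 188, so integers 154 through 187: 34 values.

34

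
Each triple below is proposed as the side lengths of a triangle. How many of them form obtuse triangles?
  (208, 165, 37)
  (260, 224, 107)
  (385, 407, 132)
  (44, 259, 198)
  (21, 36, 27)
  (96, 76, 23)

3

(208,165,37): 37+165 ≤ 208, not a triangle
(260,224,107): 107²+224² = 61625 < 67600 = 260² → obtuse
(385,407,132): 132²+385² = 165649 = 407² → right
(44,259,198): 44+198 ≤ 259, not a triangle
(21,36,27): 21²+27² = 1170 < 1296 = 36² → obtuse
(96,76,23): 23²+76² = 6305 < 9216 = 96² → obtuse
3 of the 6 are obtuse.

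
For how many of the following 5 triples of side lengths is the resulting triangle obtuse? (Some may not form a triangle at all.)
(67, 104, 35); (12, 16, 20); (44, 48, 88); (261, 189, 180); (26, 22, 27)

1

(67,104,35): 35+67 ≤ 104, not a triangle
(12,16,20): 12²+16² = 400 = 20² → right
(44,48,88): 44²+48² = 4240 < 7744 = 88² → obtuse
(261,189,180): 180²+189² = 68121 = 261² → right
(26,22,27): 22²+26² = 1160 > 729 = 27² → acute
1 of the 5 is obtuse.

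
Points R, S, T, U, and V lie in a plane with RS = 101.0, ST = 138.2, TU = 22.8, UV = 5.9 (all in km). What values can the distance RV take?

8.5 ≤ RV ≤ 267.9 km

The maximum is all hops collinear in one direction: 101.0 + 138.2 + 22.8 + 5.9 = 267.9.
The longest hop is 138.2; the others sum to 129.7. Folding the others back against it leaves at least 138.2 − 129.7 = 8.5.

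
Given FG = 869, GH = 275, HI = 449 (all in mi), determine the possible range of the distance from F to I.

145 ≤ FI ≤ 1593 mi

The maximum is all hops collinear in one direction: 869 + 275 + 449 = 1593.
The longest hop is 869; the others sum to 724. Folding the others back against it leaves at least 869 − 724 = 145.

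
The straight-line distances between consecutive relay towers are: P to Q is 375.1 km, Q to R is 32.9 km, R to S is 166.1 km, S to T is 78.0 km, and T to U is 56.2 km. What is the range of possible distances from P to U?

41.9 ≤ PU ≤ 708.3 km

The maximum is all hops collinear in one direction: 375.1 + 32.9 + 166.1 + 78.0 + 56.2 = 708.3.
The longest hop is 375.1; the others sum to 333.2. Folding the others back against it leaves at least 375.1 − 333.2 = 41.9.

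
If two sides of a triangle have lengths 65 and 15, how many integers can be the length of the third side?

The third side lies in the open interval (50, 80).
Integers from 51 to 79 inclusive: 79 − 51 + 1 = 29.

29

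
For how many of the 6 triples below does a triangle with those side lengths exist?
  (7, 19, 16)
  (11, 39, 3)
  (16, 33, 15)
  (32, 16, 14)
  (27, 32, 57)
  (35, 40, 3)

(7,16,19): 7+16 > 19 → valid
(3,11,39): 3+11 ≤ 39 → not valid
(15,16,33): 15+16 ≤ 33 → not valid
(14,16,32): 14+16 ≤ 32 → not valid
(27,32,57): 27+32 > 57 → valid
(3,35,40): 3+35 ≤ 40 → not valid
2 of the 6 triples form a triangle.

2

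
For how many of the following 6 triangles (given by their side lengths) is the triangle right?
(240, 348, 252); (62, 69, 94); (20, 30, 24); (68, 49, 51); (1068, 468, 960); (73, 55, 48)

(240,348,252): 240²+252² = 121104 = 348² → right
(62,69,94): 62²+69² = 8605 < 8836 = 94² → obtuse
(20,30,24): 20²+24² = 976 > 900 = 30² → acute
(68,49,51): 49²+51² = 5002 > 4624 = 68² → acute
(1068,468,960): 468²+960² = 1140624 = 1068² → right
(73,55,48): 48²+55² = 5329 = 73² → right
3 of the 6 are right.

3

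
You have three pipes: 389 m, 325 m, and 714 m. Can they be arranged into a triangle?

No

The two shorter sides sum to 714, exactly equal to the longest side 714.
That gives only a degenerate (flat) triangle — the inequality must be strict.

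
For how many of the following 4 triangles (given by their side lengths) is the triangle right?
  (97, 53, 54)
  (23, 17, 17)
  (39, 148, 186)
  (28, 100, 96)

(97,53,54): 53²+54² = 5725 < 9409 = 97² → obtuse
(23,17,17): 17²+17² = 578 > 529 = 23² → acute
(39,148,186): 39²+148² = 23425 < 34596 = 186² → obtuse
(28,100,96): 28²+96² = 10000 = 100² → right
1 of the 4 is right.

1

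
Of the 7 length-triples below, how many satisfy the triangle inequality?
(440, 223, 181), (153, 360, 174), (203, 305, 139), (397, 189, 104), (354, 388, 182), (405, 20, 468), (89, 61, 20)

2

(181,223,440): 181+223 ≤ 440 → not valid
(153,174,360): 153+174 ≤ 360 → not valid
(139,203,305): 139+203 > 305 → valid
(104,189,397): 104+189 ≤ 397 → not valid
(182,354,388): 182+354 > 388 → valid
(20,405,468): 20+405 ≤ 468 → not valid
(20,61,89): 20+61 ≤ 89 → not valid
2 of the 7 triples form a triangle.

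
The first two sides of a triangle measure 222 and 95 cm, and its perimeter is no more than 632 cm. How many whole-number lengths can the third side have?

Triangle inequality: 127 < x < 317. Perimeter ≤ 632 gives x ≤ 632 − 222 − 95 = 315.
So 127 < x ≤ 315; integers 128 through 315: 188 values.

188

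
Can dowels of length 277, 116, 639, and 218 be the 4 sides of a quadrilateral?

For a quadrilateral, each side must be shorter than the sum of the others.
Here the longest side is 639, but the remaining 3 sides sum to only 611.

No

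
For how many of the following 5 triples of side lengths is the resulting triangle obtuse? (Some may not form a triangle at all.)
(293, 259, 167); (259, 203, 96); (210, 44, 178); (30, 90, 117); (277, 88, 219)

4

(293,259,167): 167²+259² = 94970 > 85849 = 293² → acute
(259,203,96): 96²+203² = 50425 < 67081 = 259² → obtuse
(210,44,178): 44²+178² = 33620 < 44100 = 210² → obtuse
(30,90,117): 30²+90² = 9000 < 13689 = 117² → obtuse
(277,88,219): 88²+219² = 55705 < 76729 = 277² → obtuse
4 of the 5 are obtuse.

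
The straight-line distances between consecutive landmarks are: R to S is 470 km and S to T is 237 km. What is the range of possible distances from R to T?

233 ≤ RT ≤ 707 km

By the triangle inequality, |470 − 237| ≤ RT ≤ 470 + 237.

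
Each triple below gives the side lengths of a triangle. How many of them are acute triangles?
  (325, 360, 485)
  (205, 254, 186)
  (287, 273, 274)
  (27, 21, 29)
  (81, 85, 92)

4

(325,360,485): 325²+360² = 235225 = 485² → right
(205,254,186): 186²+205² = 76621 > 64516 = 254² → acute
(287,273,274): 273²+274² = 149605 > 82369 = 287² → acute
(27,21,29): 21²+27² = 1170 > 841 = 29² → acute
(81,85,92): 81²+85² = 13786 > 8464 = 92² → acute
4 of the 5 are acute.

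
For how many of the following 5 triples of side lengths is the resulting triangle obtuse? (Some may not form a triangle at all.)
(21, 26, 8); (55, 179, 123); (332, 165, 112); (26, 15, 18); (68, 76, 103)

(21,26,8): 8²+21² = 505 < 676 = 26² → obtuse
(55,179,123): 55+123 ≤ 179, not a triangle
(332,165,112): 112+165 ≤ 332, not a triangle
(26,15,18): 15²+18² = 549 < 676 = 26² → obtuse
(68,76,103): 68²+76² = 10400 < 10609 = 103² → obtuse
3 of the 5 are obtuse.

3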